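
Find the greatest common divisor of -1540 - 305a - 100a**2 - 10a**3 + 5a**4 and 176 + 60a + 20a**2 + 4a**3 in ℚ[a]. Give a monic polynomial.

44 + 15a + 5a**2 + a**3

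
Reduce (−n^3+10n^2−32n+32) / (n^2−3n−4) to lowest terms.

Repeated division with remainder:
  −n^3+10n^2−32n+32 = (−n+7)(n^2−3n−4) + (−15n+60)
  n^2−3n−4 = (−(1/15)n−1/15)(−15n+60) + (0)
Last nonzero remainder: −15n+60. Dividing through by −15 gives the monic gcd n−4.
Cancel n−4 from numerator and denominator to get the reduced form.

(−n^2+6n−8)/(n+1)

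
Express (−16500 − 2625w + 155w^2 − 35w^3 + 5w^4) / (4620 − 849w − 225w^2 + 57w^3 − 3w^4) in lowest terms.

(−375 − 5w^2)/(105 − 36w + 3w^2)

Repeated division with remainder:
  5w^4 − 35w^3 + 155w^2 − 2625w − 16500 = (−5/3)(−3w^4 + 57w^3 − 225w^2 − 849w + 4620) + (60w^3 − 220w^2 − 4040w − 8800)
  −3w^4 + 57w^3 − 225w^2 − 849w + 4620 = (−(1/20)w + 23/30)(60w^3 − 220w^2 − 4040w − 8800) + (−(775/3)w^2 + (5425/3)w + 34100/3)
  60w^3 − 220w^2 − 4040w − 8800 = (−(36/155)w − 24/31)(−(775/3)w^2 + (5425/3)w + 34100/3) + (0)
Last nonzero remainder: −(775/3)w^2 + (5425/3)w + 34100/3. Dividing through by −775/3 gives the monic gcd w^2 − 7w − 44.
Cancel w^2 − 7w − 44 from numerator and denominator to get the reduced form.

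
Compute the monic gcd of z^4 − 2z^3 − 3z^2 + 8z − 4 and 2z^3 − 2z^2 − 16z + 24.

z − 2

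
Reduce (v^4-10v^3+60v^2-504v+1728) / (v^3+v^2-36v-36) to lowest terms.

Euclidean algorithm in ℚ[v]:
  v^4-10v^3+60v^2-504v+1728 = (v-11)(v^3+v^2-36v-36) + (107v^2-864v+1332)
  v^3+v^2-36v-36 = ((1/107)v+971/11449)(107v^2-864v+1332) + ((284256/11449)v-1705536/11449)
  107v^2-864v+1332 = ((1225043/284256)v-423613/47376)((284256/11449)v-1705536/11449) + (0)
Last nonzero remainder: (284256/11449)v-1705536/11449. Dividing through by 284256/11449 gives the monic gcd v-6.
Cancel v-6 from numerator and denominator to get the reduced form.

(v^3-4v^2+36v-288)/(v^2+7v+6)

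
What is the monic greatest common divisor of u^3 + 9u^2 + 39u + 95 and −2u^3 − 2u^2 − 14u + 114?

u^2 + 4u + 19

Repeated division with remainder:
  u^3 + 9u^2 + 39u + 95 = (−1/2)(−2u^3 − 2u^2 − 14u + 114) + (8u^2 + 32u + 152)
  −2u^3 − 2u^2 − 14u + 114 = (−(1/4)u + 3/4)(8u^2 + 32u + 152) + (0)
Last nonzero remainder: 8u^2 + 32u + 152. Dividing through by 8 gives the monic gcd u^2 + 4u + 19.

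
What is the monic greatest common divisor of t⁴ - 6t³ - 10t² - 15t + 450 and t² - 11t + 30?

t² - 11t + 30

Repeated division with remainder:
  t⁴ - 6t³ - 10t² - 15t + 450 = (t² + 5t + 15)(t² - 11t + 30) + (0)
The last nonzero remainder t² - 11t + 30 is already monic.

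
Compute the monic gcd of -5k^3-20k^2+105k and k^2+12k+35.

Apply the Euclidean algorithm:
  -5k^3-20k^2+105k = (-5k+40)(k^2+12k+35) + (-200k-1400)
  k^2+12k+35 = (-(1/200)k-1/40)(-200k-1400) + (0)
Last nonzero remainder: -200k-1400. Dividing through by -200 gives the monic gcd k+7.

k+7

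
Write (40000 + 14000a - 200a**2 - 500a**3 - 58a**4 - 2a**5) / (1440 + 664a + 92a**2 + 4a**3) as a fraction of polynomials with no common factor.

(500 - 15a**2 - a**3)/(18 + 2a)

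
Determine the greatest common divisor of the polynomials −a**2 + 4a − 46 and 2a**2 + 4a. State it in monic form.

1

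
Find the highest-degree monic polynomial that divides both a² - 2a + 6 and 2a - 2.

Euclidean algorithm in ℚ[a]:
  a² - 2a + 6 = ((1/2)a - 1/2)(2a - 2) + (5)
  2a - 2 = ((2/5)a - 2/5)(5) + (0)
The last nonzero remainder is the constant 5, so the polynomials are coprime and gcd = 1.

1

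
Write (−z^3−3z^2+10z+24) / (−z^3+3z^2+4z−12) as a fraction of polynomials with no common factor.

(z+4)/(z−2)

Repeated division with remainder:
  −z^3−3z^2+10z+24 = (−z^3+3z^2+4z−12) + (−6z^2+6z+36)
  −z^3+3z^2+4z−12 = ((1/6)z−1/3)(−6z^2+6z+36) + (0)
Last nonzero remainder: −6z^2+6z+36. Dividing through by −6 gives the monic gcd z^2−z−6.
Cancel z^2−z−6 from numerator and denominator to get the reduced form.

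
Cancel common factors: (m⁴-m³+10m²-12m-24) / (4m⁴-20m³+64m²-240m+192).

(m²-m-2)/(4m²-20m+16)

By polynomial division,
  m⁴-m³+10m²-12m-24 = (1/4)(4m⁴-20m³+64m²-240m+192) + (4m³-6m²+48m-72)
  4m⁴-20m³+64m²-240m+192 = (m-7/2)(4m³-6m²+48m-72) + (-5m²-60)
  4m³-6m²+48m-72 = (-(4/5)m+6/5)(-5m²-60) + (0)
Last nonzero remainder: -5m²-60. Dividing through by -5 gives the monic gcd m²+12.
Cancel m²+12 from numerator and denominator to get the reduced form.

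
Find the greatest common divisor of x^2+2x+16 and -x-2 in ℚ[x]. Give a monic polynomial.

1

Apply the Euclidean algorithm:
  x^2+2x+16 = (-x)(-x-2) + (16)
  -x-2 = (-(1/16)x-1/8)(16) + (0)
The last nonzero remainder is the constant 16, so the polynomials are coprime and gcd = 1.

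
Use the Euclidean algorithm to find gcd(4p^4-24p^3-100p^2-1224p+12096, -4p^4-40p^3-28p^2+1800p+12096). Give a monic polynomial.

Repeated division with remainder:
  4p^4-24p^3-100p^2-1224p+12096 = (-1)(-4p^4-40p^3-28p^2+1800p+12096) + (-64p^3-128p^2+576p+24192)
  -4p^4-40p^3-28p^2+1800p+12096 = ((1/16)p+1/2)(-64p^3-128p^2+576p+24192) + (0)
Last nonzero remainder: -64p^3-128p^2+576p+24192. Dividing through by -64 gives the monic gcd p^3+2p^2-9p-378.

p^3+2p^2-9p-378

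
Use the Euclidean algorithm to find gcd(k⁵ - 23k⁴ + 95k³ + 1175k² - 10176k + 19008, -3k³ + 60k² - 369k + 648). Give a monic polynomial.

k³ - 20k² + 123k - 216

Apply the Euclidean algorithm:
  k⁵ - 23k⁴ + 95k³ + 1175k² - 10176k + 19008 = (-(1/3)k² + k + 88/3)(-3k³ + 60k² - 369k + 648) + (0)
Last nonzero remainder: -3k³ + 60k² - 369k + 648. Dividing through by -3 gives the monic gcd k³ - 20k² + 123k - 216.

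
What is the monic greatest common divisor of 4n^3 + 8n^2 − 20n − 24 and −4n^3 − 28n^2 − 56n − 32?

n + 1

Repeated division with remainder:
  4n^3 + 8n^2 − 20n − 24 = (−1)(−4n^3 − 28n^2 − 56n − 32) + (−20n^2 − 76n − 56)
  −4n^3 − 28n^2 − 56n − 32 = ((1/5)n + 16/25)(−20n^2 − 76n − 56) + ((96/25)n + 96/25)
  −20n^2 − 76n − 56 = (−(125/24)n − 175/12)((96/25)n + 96/25) + (0)
Last nonzero remainder: (96/25)n + 96/25. Dividing through by 96/25 gives the monic gcd n + 1.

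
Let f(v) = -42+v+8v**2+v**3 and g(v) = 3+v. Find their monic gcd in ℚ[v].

By polynomial division,
  v**3+8v**2+v-42 = (v**2+5v-14)(v+3) + (0)
The last nonzero remainder v+3 is already monic.

3+v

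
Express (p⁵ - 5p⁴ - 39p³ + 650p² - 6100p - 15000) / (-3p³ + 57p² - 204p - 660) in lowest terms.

Repeated division with remainder:
  p⁵ - 5p⁴ - 39p³ + 650p² - 6100p - 15000 = (-(1/3)p² - (14/3)p - 53)(-3p³ + 57p² - 204p - 660) + (2499p² - 19992p - 49980)
  -3p³ + 57p² - 204p - 660 = (-(1/833)p + 11/833)(2499p² - 19992p - 49980) + (0)
Last nonzero remainder: 2499p² - 19992p - 49980. Dividing through by 2499 gives the monic gcd p² - 8p - 20.
Cancel p² - 8p - 20 from numerator and denominator to get the reduced form.

(-p³ - 3p² - 5p - 750)/(3p - 33)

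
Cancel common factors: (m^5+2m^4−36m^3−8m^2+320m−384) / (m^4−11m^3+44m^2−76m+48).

(m^2+10m+24)/(m−3)

Euclidean algorithm in ℚ[m]:
  m^5+2m^4−36m^3−8m^2+320m−384 = (m+13)(m^4−11m^3+44m^2−76m+48) + (63m^3−504m^2+1260m−1008)
  m^4−11m^3+44m^2−76m+48 = ((1/63)m−1/21)(63m^3−504m^2+1260m−1008) + (0)
Last nonzero remainder: 63m^3−504m^2+1260m−1008. Dividing through by 63 gives the monic gcd m^3−8m^2+20m−16.
Cancel m^3−8m^2+20m−16 from numerator and denominator to get the reduced form.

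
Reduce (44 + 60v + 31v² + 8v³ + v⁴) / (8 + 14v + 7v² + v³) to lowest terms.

(22 + 19v + 6v² + v³)/(4 + 5v + v²)

By polynomial division,
  v⁴ + 8v³ + 31v² + 60v + 44 = (v + 1)(v³ + 7v² + 14v + 8) + (10v² + 38v + 36)
  v³ + 7v² + 14v + 8 = ((1/10)v + 8/25)(10v² + 38v + 36) + (−(44/25)v − 88/25)
  10v² + 38v + 36 = (−(125/22)v − 225/22)(−(44/25)v − 88/25) + (0)
Last nonzero remainder: −(44/25)v − 88/25. Dividing through by −44/25 gives the monic gcd v + 2.
Cancel v + 2 from numerator and denominator to get the reduced form.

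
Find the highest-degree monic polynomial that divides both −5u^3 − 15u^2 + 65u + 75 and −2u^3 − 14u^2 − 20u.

u + 5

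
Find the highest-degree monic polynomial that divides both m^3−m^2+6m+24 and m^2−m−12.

Euclidean algorithm in ℚ[m]:
  m^3−m^2+6m+24 = (m)(m^2−m−12) + (18m+24)
  m^2−m−12 = ((1/18)m−7/54)(18m+24) + (−80/9)
  18m+24 = (−(81/40)m−27/10)(−80/9) + (0)
The last nonzero remainder is the constant −80/9, so the polynomials are coprime and gcd = 1.

1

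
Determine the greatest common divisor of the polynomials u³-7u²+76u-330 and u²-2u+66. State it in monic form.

u²-2u+66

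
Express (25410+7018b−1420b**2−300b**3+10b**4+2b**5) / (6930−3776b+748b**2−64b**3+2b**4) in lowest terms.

(231+131b+21b**2+b**3)/(63−16b+b**2)

Repeated division with remainder:
  2b**5+10b**4−300b**3−1420b**2+7018b+25410 = (b+37)(2b**4−64b**3+748b**2−3776b+6930) + (1320b**3−25320b**2+139800b−231000)
  2b**4−64b**3+748b**2−3776b+6930 = ((1/660)b−47/2420)(1320b**3−25320b**2+139800b−231000) + ((5376/121)b**2−(86016/121)b+26880/11)
  1320b**3−25320b**2+139800b−231000 = ((6655/224)b−3025/32)((5376/121)b**2−(86016/121)b+26880/11) + (0)
Last nonzero remainder: (5376/121)b**2−(86016/121)b+26880/11. Dividing through by 5376/121 gives the monic gcd b**2−16b+55.
Cancel b**2−16b+55 from numerator and denominator to get the reduced form.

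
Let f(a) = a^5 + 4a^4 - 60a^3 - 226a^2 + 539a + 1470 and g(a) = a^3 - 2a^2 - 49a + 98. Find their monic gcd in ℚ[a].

a^2 - 49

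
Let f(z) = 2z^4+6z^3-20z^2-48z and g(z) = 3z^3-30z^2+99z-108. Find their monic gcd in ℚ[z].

Euclidean algorithm in ℚ[z]:
  2z^4+6z^3-20z^2-48z = ((2/3)z+26/3)(3z^3-30z^2+99z-108) + (174z^2-834z+936)
  3z^3-30z^2+99z-108 = ((1/58)z-151/1682)(174z^2-834z+936) + ((6720/841)z-20160/841)
  174z^2-834z+936 = ((24389/1120)z-10933/280)((6720/841)z-20160/841) + (0)
Last nonzero remainder: (6720/841)z-20160/841. Dividing through by 6720/841 gives the monic gcd z-3.

z-3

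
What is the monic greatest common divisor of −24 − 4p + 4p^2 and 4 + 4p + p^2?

2 + p

Euclidean algorithm in ℚ[p]:
  4p^2 − 4p − 24 = (4)(p^2 + 4p + 4) + (−20p − 40)
  p^2 + 4p + 4 = (−(1/20)p − 1/10)(−20p − 40) + (0)
Last nonzero remainder: −20p − 40. Dividing through by −20 gives the monic gcd p + 2.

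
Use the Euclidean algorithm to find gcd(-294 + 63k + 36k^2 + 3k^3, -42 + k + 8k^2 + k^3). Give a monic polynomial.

By polynomial division,
  3k^3 + 36k^2 + 63k - 294 = (3)(k^3 + 8k^2 + k - 42) + (12k^2 + 60k - 168)
  k^3 + 8k^2 + k - 42 = ((1/12)k + 1/4)(12k^2 + 60k - 168) + (0)
Last nonzero remainder: 12k^2 + 60k - 168. Dividing through by 12 gives the monic gcd k^2 + 5k - 14.

-14 + 5k + k^2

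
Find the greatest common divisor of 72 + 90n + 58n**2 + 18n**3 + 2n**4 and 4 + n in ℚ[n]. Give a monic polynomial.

Apply the Euclidean algorithm:
  2n**4 + 18n**3 + 58n**2 + 90n + 72 = (2n**3 + 10n**2 + 18n + 18)(n + 4) + (0)
The last nonzero remainder n + 4 is already monic.

4 + n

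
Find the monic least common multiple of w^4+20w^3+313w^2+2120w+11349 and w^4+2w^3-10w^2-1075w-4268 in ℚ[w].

w^6+13w^5+129w^4-951w^3-17263w^2-172723w-499356

Euclidean algorithm in ℚ[w]:
  w^4+20w^3+313w^2+2120w+11349 = (w^4+2w^3-10w^2-1075w-4268) + (18w^3+323w^2+3195w+15617)
  w^4+2w^3-10w^2-1075w-4268 = ((1/18)w-287/324)(18w^3+323w^2+3195w+15617) + ((31951/324)w^2+(31951/36)w+3099247/324)
  18w^3+323w^2+3195w+15617 = ((5832/31951)w+52164/31951)((31951/324)w^2+(31951/36)w+3099247/324) + (0)
Last nonzero remainder: (31951/324)w^2+(31951/36)w+3099247/324. Dividing through by 31951/324 gives the monic gcd w^2+9w+97.
Then lcm(f, g) = f·g / gcd(f, g); expanding and making the result monic gives the answer.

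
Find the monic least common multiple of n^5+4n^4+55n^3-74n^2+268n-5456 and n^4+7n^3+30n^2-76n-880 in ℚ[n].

Euclidean algorithm in ℚ[n]:
  n^5+4n^4+55n^3-74n^2+268n-5456 = (n-3)(n^4+7n^3+30n^2-76n-880) + (46n^3+92n^2+920n-8096)
  n^4+7n^3+30n^2-76n-880 = ((1/46)n+5/46)(46n^3+92n^2+920n-8096) + (0)
Last nonzero remainder: 46n^3+92n^2+920n-8096. Dividing through by 46 gives the monic gcd n^3+2n^2+20n-176.
Then lcm(f, g) = f·g / gcd(f, g); expanding and making the result monic gives the answer.

n^6+9n^5+75n^4+201n^3-102n^2-4116n-27280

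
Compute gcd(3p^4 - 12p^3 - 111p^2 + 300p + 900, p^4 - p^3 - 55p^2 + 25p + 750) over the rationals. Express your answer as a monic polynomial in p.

p^3 - 6p^2 - 25p + 150

Apply the Euclidean algorithm:
  3p^4 - 12p^3 - 111p^2 + 300p + 900 = (3)(p^4 - p^3 - 55p^2 + 25p + 750) + (-9p^3 + 54p^2 + 225p - 1350)
  p^4 - p^3 - 55p^2 + 25p + 750 = (-(1/9)p - 5/9)(-9p^3 + 54p^2 + 225p - 1350) + (0)
Last nonzero remainder: -9p^3 + 54p^2 + 225p - 1350. Dividing through by -9 gives the monic gcd p^3 - 6p^2 - 25p + 150.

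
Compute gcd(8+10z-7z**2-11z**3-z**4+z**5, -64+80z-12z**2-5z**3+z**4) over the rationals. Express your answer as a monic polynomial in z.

4-5z+z**2

Apply the Euclidean algorithm:
  z**5-z**4-11z**3-7z**2+10z+8 = (z+4)(z**4-5z**3-12z**2+80z-64) + (21z**3-39z**2-246z+264)
  z**4-5z**3-12z**2+80z-64 = ((1/21)z-22/147)(21z**3-39z**2-246z+264) + (-(300/49)z**2+(1500/49)z-1200/49)
  21z**3-39z**2-246z+264 = (-(343/100)z-539/50)(-(300/49)z**2+(1500/49)z-1200/49) + (0)
Last nonzero remainder: -(300/49)z**2+(1500/49)z-1200/49. Dividing through by -300/49 gives the monic gcd z**2-5z+4.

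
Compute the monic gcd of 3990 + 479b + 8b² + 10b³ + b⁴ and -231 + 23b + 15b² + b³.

Euclidean algorithm in ℚ[b]:
  b⁴ + 10b³ + 8b² + 479b + 3990 = (b - 5)(b³ + 15b² + 23b - 231) + (60b² + 825b + 2835)
  b³ + 15b² + 23b - 231 = ((1/60)b + 1/48)(60b² + 825b + 2835) + (-(663/16)b - 4641/16)
  60b² + 825b + 2835 = (-(320/221)b - 2160/221)(-(663/16)b - 4641/16) + (0)
Last nonzero remainder: -(663/16)b - 4641/16. Dividing through by -663/16 gives the monic gcd b + 7.

7 + b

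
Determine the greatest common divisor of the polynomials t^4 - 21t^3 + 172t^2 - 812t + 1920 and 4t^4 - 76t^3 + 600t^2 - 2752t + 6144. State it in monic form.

t^3 - 11t^2 + 62t - 192

By polynomial division,
  t^4 - 21t^3 + 172t^2 - 812t + 1920 = (1/4)(4t^4 - 76t^3 + 600t^2 - 2752t + 6144) + (-2t^3 + 22t^2 - 124t + 384)
  4t^4 - 76t^3 + 600t^2 - 2752t + 6144 = (-2t + 16)(-2t^3 + 22t^2 - 124t + 384) + (0)
Last nonzero remainder: -2t^3 + 22t^2 - 124t + 384. Dividing through by -2 gives the monic gcd t^3 - 11t^2 + 62t - 192.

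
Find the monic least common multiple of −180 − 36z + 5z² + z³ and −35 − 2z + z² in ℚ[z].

1260 + 72z − 71z² − 2z³ + z⁴

Repeated division with remainder:
  z³ + 5z² − 36z − 180 = (z + 7)(z² − 2z − 35) + (13z + 65)
  z² − 2z − 35 = ((1/13)z − 7/13)(13z + 65) + (0)
Last nonzero remainder: 13z + 65. Dividing through by 13 gives the monic gcd z + 5.
Then lcm(f, g) = f·g / gcd(f, g); expanding and making the result monic gives the answer.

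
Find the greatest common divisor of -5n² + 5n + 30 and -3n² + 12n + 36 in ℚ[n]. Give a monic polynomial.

n + 2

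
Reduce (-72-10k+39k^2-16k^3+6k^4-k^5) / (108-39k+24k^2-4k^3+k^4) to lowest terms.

(-8-2k+5k^2-k^3)/(12-3k+k^2)

Euclidean algorithm in ℚ[k]:
  -k^5+6k^4-16k^3+39k^2-10k-72 = (-k+2)(k^4-4k^3+24k^2-39k+108) + (16k^3-48k^2+176k-288)
  k^4-4k^3+24k^2-39k+108 = ((1/16)k-1/16)(16k^3-48k^2+176k-288) + (10k^2-10k+90)
  16k^3-48k^2+176k-288 = ((8/5)k-16/5)(10k^2-10k+90) + (0)
Last nonzero remainder: 10k^2-10k+90. Dividing through by 10 gives the monic gcd k^2-k+9.
Cancel k^2-k+9 from numerator and denominator to get the reduced form.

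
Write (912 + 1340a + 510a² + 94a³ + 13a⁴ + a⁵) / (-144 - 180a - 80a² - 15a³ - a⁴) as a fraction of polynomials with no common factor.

(-38 - 40a - 3a² - a³)/(6 + 5a + a²)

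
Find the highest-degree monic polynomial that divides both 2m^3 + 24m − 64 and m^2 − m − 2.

m − 2

Apply the Euclidean algorithm:
  2m^3 + 24m − 64 = (2m + 2)(m^2 − m − 2) + (30m − 60)
  m^2 − m − 2 = ((1/30)m + 1/30)(30m − 60) + (0)
Last nonzero remainder: 30m − 60. Dividing through by 30 gives the monic gcd m − 2.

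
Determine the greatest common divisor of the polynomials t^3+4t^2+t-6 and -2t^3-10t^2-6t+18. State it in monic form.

t^2+2t-3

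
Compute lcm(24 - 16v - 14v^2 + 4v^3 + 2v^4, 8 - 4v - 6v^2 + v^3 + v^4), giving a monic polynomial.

By polynomial division,
  2v^4 + 4v^3 - 14v^2 - 16v + 24 = (2)(v^4 + v^3 - 6v^2 - 4v + 8) + (2v^3 - 2v^2 - 8v + 8)
  v^4 + v^3 - 6v^2 - 4v + 8 = ((1/2)v + 1)(2v^3 - 2v^2 - 8v + 8) + (0)
Last nonzero remainder: 2v^3 - 2v^2 - 8v + 8. Dividing through by 2 gives the monic gcd v^3 - v^2 - 4v + 4.
Then lcm(f, g) = f·g / gcd(f, g); expanding and making the result monic gives the answer.

24 - 4v - 22v^2 - 3v^3 + 4v^4 + v^5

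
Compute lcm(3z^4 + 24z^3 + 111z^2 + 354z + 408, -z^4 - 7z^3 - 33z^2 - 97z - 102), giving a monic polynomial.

Euclidean algorithm in ℚ[z]:
  3z^4 + 24z^3 + 111z^2 + 354z + 408 = (-3)(-z^4 - 7z^3 - 33z^2 - 97z - 102) + (3z^3 + 12z^2 + 63z + 102)
  -z^4 - 7z^3 - 33z^2 - 97z - 102 = (-(1/3)z - 1)(3z^3 + 12z^2 + 63z + 102) + (0)
Last nonzero remainder: 3z^3 + 12z^2 + 63z + 102. Dividing through by 3 gives the monic gcd z^3 + 4z^2 + 21z + 34.
Then lcm(f, g) = f·g / gcd(f, g); expanding and making the result monic gives the answer.

z^5 + 11z^4 + 61z^3 + 229z^2 + 490z + 408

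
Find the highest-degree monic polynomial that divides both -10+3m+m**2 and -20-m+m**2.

By polynomial division,
  m**2+3m-10 = (m**2-m-20) + (4m+10)
  m**2-m-20 = ((1/4)m-7/8)(4m+10) + (-45/4)
  4m+10 = (-(16/45)m-8/9)(-45/4) + (0)
The last nonzero remainder is the constant -45/4, so the polynomials are coprime and gcd = 1.

1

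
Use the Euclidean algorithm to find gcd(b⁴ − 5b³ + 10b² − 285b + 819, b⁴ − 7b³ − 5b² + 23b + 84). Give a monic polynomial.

b² − 10b + 21

By polynomial division,
  b⁴ − 5b³ + 10b² − 285b + 819 = (b⁴ − 7b³ − 5b² + 23b + 84) + (2b³ + 15b² − 308b + 735)
  b⁴ − 7b³ − 5b² + 23b + 84 = ((1/2)b − 29/4)(2b³ + 15b² − 308b + 735) + ((1031/4)b² − (5155/2)b + 21651/4)
  2b³ + 15b² − 308b + 735 = ((8/1031)b + 140/1031)((1031/4)b² − (5155/2)b + 21651/4) + (0)
Last nonzero remainder: (1031/4)b² − (5155/2)b + 21651/4. Dividing through by 1031/4 gives the monic gcd b² − 10b + 21.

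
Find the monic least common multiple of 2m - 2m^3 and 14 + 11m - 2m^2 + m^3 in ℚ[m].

Repeated division with remainder:
  -2m^3 + 2m = (-2)(m^3 - 2m^2 + 11m + 14) + (-4m^2 + 24m + 28)
  m^3 - 2m^2 + 11m + 14 = (-(1/4)m - 1)(-4m^2 + 24m + 28) + (42m + 42)
  -4m^2 + 24m + 28 = (-(2/21)m + 2/3)(42m + 42) + (0)
Last nonzero remainder: 42m + 42. Dividing through by 42 gives the monic gcd m + 1.
Then lcm(f, g) = f·g / gcd(f, g); expanding and making the result monic gives the answer.

-14m + 3m^2 + 13m^3 - 3m^4 + m^5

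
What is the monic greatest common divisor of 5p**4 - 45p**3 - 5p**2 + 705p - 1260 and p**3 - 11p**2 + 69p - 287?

By polynomial division,
  5p**4 - 45p**3 - 5p**2 + 705p - 1260 = (5p + 10)(p**3 - 11p**2 + 69p - 287) + (-240p**2 + 1450p + 1610)
  p**3 - 11p**2 + 69p - 287 = (-(1/240)p + 119/5760)(-240p**2 + 1450p + 1610) + ((26353/576)p - 184471/576)
  -240p**2 + 1450p + 1610 = (-(138240/26353)p - 132480/26353)((26353/576)p - 184471/576) + (0)
Last nonzero remainder: (26353/576)p - 184471/576. Dividing through by 26353/576 gives the monic gcd p - 7.

p - 7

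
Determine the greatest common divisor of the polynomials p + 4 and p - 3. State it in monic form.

1

Apply the Euclidean algorithm:
  p + 4 = (p - 3) + (7)
  p - 3 = ((1/7)p - 3/7)(7) + (0)
The last nonzero remainder is the constant 7, so the polynomials are coprime and gcd = 1.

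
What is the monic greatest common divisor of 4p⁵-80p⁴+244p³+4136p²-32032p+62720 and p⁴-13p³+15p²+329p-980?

Apply the Euclidean algorithm:
  4p⁵-80p⁴+244p³+4136p²-32032p+62720 = (4p-28)(p⁴-13p³+15p²+329p-980) + (-180p³+3240p²-18900p+35280)
  p⁴-13p³+15p²+329p-980 = (-(1/180)p-1/36)(-180p³+3240p²-18900p+35280) + (0)
Last nonzero remainder: -180p³+3240p²-18900p+35280. Dividing through by -180 gives the monic gcd p³-18p²+105p-196.

p³-18p²+105p-196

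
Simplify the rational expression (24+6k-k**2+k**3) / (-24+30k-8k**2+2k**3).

Apply the Euclidean algorithm:
  k**3-k**2+6k+24 = (1/2)(2k**3-8k**2+30k-24) + (3k**2-9k+36)
  2k**3-8k**2+30k-24 = ((2/3)k-2/3)(3k**2-9k+36) + (0)
Last nonzero remainder: 3k**2-9k+36. Dividing through by 3 gives the monic gcd k**2-3k+12.
Cancel k**2-3k+12 from numerator and denominator to get the reduced form.

(2+k)/(-2+2k)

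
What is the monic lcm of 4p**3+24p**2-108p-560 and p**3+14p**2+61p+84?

Apply the Euclidean algorithm:
  4p**3+24p**2-108p-560 = (4)(p**3+14p**2+61p+84) + (-32p**2-352p-896)
  p**3+14p**2+61p+84 = (-(1/32)p-3/32)(-32p**2-352p-896) + (0)
Last nonzero remainder: -32p**2-352p-896. Dividing through by -32 gives the monic gcd p**2+11p+28.
Then lcm(f, g) = f·g / gcd(f, g); expanding and making the result monic gives the answer.

p**4+9p**3-9p**2-221p-420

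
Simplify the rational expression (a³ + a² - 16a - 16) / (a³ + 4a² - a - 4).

Repeated division with remainder:
  a³ + a² - 16a - 16 = (a³ + 4a² - a - 4) + (-3a² - 15a - 12)
  a³ + 4a² - a - 4 = (-(1/3)a + 1/3)(-3a² - 15a - 12) + (0)
Last nonzero remainder: -3a² - 15a - 12. Dividing through by -3 gives the monic gcd a² + 5a + 4.
Cancel a² + 5a + 4 from numerator and denominator to get the reduced form.

(a - 4)/(a - 1)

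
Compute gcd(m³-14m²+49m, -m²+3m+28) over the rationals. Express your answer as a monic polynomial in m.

Repeated division with remainder:
  m³-14m²+49m = (-m+11)(-m²+3m+28) + (44m-308)
  -m²+3m+28 = (-(1/44)m-1/11)(44m-308) + (0)
Last nonzero remainder: 44m-308. Dividing through by 44 gives the monic gcd m-7.

m-7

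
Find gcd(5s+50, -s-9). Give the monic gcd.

By polynomial division,
  5s+50 = (-5)(-s-9) + (5)
  -s-9 = (-(1/5)s-9/5)(5) + (0)
The last nonzero remainder is the constant 5, so the polynomials are coprime and gcd = 1.

1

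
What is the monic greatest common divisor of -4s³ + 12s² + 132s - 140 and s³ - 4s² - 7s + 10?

Repeated division with remainder:
  -4s³ + 12s² + 132s - 140 = (-4)(s³ - 4s² - 7s + 10) + (-4s² + 104s - 100)
  s³ - 4s² - 7s + 10 = (-(1/4)s - 11/2)(-4s² + 104s - 100) + (540s - 540)
  -4s² + 104s - 100 = (-(1/135)s + 5/27)(540s - 540) + (0)
Last nonzero remainder: 540s - 540. Dividing through by 540 gives the monic gcd s - 1.

s - 1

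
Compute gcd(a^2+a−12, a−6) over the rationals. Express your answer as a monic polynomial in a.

1

Apply the Euclidean algorithm:
  a^2+a−12 = (a+7)(a−6) + (30)
  a−6 = ((1/30)a−1/5)(30) + (0)
The last nonzero remainder is the constant 30, so the polynomials are coprime and gcd = 1.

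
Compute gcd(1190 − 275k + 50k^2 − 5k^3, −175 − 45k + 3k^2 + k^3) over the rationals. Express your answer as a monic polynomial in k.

−7 + k

Apply the Euclidean algorithm:
  −5k^3 + 50k^2 − 275k + 1190 = (−5)(k^3 + 3k^2 − 45k − 175) + (65k^2 − 500k + 315)
  k^3 + 3k^2 − 45k − 175 = ((1/65)k + 139/845)(65k^2 − 500k + 315) + ((5476/169)k − 38332/169)
  65k^2 − 500k + 315 = ((10985/5476)k − 7605/5476)((5476/169)k − 38332/169) + (0)
Last nonzero remainder: (5476/169)k − 38332/169. Dividing through by 5476/169 gives the monic gcd k − 7.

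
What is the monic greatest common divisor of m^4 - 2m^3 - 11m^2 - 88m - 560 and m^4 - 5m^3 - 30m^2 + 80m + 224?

m^2 - 3m - 28

Repeated division with remainder:
  m^4 - 2m^3 - 11m^2 - 88m - 560 = (m^4 - 5m^3 - 30m^2 + 80m + 224) + (3m^3 + 19m^2 - 168m - 784)
  m^4 - 5m^3 - 30m^2 + 80m + 224 = ((1/3)m - 34/9)(3m^3 + 19m^2 - 168m - 784) + ((880/9)m^2 - (880/3)m - 24640/9)
  3m^3 + 19m^2 - 168m - 784 = ((27/880)m + 63/220)((880/9)m^2 - (880/3)m - 24640/9) + (0)
Last nonzero remainder: (880/9)m^2 - (880/3)m - 24640/9. Dividing through by 880/9 gives the monic gcd m^2 - 3m - 28.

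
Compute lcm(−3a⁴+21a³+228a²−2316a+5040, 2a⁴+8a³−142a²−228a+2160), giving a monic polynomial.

a⁶+7a⁵−129a⁴−607a³+5708a²+11220a−75600

By polynomial division,
  −3a⁴+21a³+228a²−2316a+5040 = (−3/2)(2a⁴+8a³−142a²−228a+2160) + (33a³+15a²−2658a+8280)
  2a⁴+8a³−142a²−228a+2160 = ((2/33)a+26/121)(33a³+15a²−2658a+8280) + ((1920/121)a²−(19200/121)a+46080/121)
  33a³+15a²−2658a+8280 = ((1331/640)a+2783/128)((1920/121)a²−(19200/121)a+46080/121) + (0)
Last nonzero remainder: (1920/121)a²−(19200/121)a+46080/121. Dividing through by 1920/121 gives the monic gcd a²−10a+24.
Then lcm(f, g) = f·g / gcd(f, g); expanding and making the result monic gives the answer.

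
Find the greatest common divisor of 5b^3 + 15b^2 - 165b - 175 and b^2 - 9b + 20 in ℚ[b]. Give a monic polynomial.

Euclidean algorithm in ℚ[b]:
  5b^3 + 15b^2 - 165b - 175 = (5b + 60)(b^2 - 9b + 20) + (275b - 1375)
  b^2 - 9b + 20 = ((1/275)b - 4/275)(275b - 1375) + (0)
Last nonzero remainder: 275b - 1375. Dividing through by 275 gives the monic gcd b - 5.

b - 5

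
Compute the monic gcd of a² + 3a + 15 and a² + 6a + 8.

1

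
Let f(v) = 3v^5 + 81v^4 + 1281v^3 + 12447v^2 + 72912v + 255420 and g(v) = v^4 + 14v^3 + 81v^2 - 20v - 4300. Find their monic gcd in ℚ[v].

v^3 + 19v^2 + 176v + 860

By polynomial division,
  3v^5 + 81v^4 + 1281v^3 + 12447v^2 + 72912v + 255420 = (3v + 39)(v^4 + 14v^3 + 81v^2 - 20v - 4300) + (492v^3 + 9348v^2 + 86592v + 423120)
  v^4 + 14v^3 + 81v^2 - 20v - 4300 = ((1/492)v - 5/492)(492v^3 + 9348v^2 + 86592v + 423120) + (0)
Last nonzero remainder: 492v^3 + 9348v^2 + 86592v + 423120. Dividing through by 492 gives the monic gcd v^3 + 19v^2 + 176v + 860.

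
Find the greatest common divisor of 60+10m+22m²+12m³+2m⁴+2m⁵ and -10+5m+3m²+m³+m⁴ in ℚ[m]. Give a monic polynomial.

Euclidean algorithm in ℚ[m]:
  2m⁵+2m⁴+12m³+22m²+10m+60 = (2m)(m⁴+m³+3m²+5m-10) + (6m³+12m²+30m+60)
  m⁴+m³+3m²+5m-10 = ((1/6)m-1/6)(6m³+12m²+30m+60) + (0)
Last nonzero remainder: 6m³+12m²+30m+60. Dividing through by 6 gives the monic gcd m³+2m²+5m+10.

10+5m+2m²+m³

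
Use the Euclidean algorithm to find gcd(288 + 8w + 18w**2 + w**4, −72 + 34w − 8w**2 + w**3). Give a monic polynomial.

18 − 4w + w**2

Euclidean algorithm in ℚ[w]:
  w**4 + 18w**2 + 8w + 288 = (w + 8)(w**3 − 8w**2 + 34w − 72) + (48w**2 − 192w + 864)
  w**3 − 8w**2 + 34w − 72 = ((1/48)w − 1/12)(48w**2 − 192w + 864) + (0)
Last nonzero remainder: 48w**2 − 192w + 864. Dividing through by 48 gives the monic gcd w**2 − 4w + 18.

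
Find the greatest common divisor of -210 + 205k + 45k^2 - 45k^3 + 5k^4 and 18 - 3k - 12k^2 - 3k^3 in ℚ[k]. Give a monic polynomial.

-2 + k + k^2

Apply the Euclidean algorithm:
  5k^4 - 45k^3 + 45k^2 + 205k - 210 = (-(5/3)k + 65/3)(-3k^3 - 12k^2 - 3k + 18) + (300k^2 + 300k - 600)
  -3k^3 - 12k^2 - 3k + 18 = (-(1/100)k - 3/100)(300k^2 + 300k - 600) + (0)
Last nonzero remainder: 300k^2 + 300k - 600. Dividing through by 300 gives the monic gcd k^2 + k - 2.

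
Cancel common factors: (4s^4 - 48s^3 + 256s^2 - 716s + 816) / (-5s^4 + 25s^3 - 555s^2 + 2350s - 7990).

(-4s^2 + 28s - 48)/(5s^2 + 470)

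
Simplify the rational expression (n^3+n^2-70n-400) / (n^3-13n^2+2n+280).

(n^2+11n+40)/(n^2-3n-28)

By polynomial division,
  n^3+n^2-70n-400 = (n^3-13n^2+2n+280) + (14n^2-72n-680)
  n^3-13n^2+2n+280 = ((1/14)n-55/98)(14n^2-72n-680) + ((498/49)n-4980/49)
  14n^2-72n-680 = ((343/249)n+1666/249)((498/49)n-4980/49) + (0)
Last nonzero remainder: (498/49)n-4980/49. Dividing through by 498/49 gives the monic gcd n-10.
Cancel n-10 from numerator and denominator to get the reduced form.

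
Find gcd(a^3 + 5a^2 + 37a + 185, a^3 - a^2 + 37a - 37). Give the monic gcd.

a^2 + 37

Repeated division with remainder:
  a^3 + 5a^2 + 37a + 185 = (a^3 - a^2 + 37a - 37) + (6a^2 + 222)
  a^3 - a^2 + 37a - 37 = ((1/6)a - 1/6)(6a^2 + 222) + (0)
Last nonzero remainder: 6a^2 + 222. Dividing through by 6 gives the monic gcd a^2 + 37.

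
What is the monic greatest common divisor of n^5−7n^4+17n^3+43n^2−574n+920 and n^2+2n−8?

By polynomial division,
  n^5−7n^4+17n^3+43n^2−574n+920 = (n^3−9n^2+43n−115)(n^2+2n−8) + (0)
The last nonzero remainder n^2+2n−8 is already monic.

n^2+2n−8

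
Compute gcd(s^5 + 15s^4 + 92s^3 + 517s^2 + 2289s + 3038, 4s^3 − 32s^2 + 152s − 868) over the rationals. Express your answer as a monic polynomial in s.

Euclidean algorithm in ℚ[s]:
  s^5 + 15s^4 + 92s^3 + 517s^2 + 2289s + 3038 = ((1/4)s^2 + (23/4)s + 119/2)(4s^3 − 32s^2 + 152s − 868) + (1764s^2 − 1764s + 54684)
  4s^3 − 32s^2 + 152s − 868 = ((1/441)s − 1/63)(1764s^2 − 1764s + 54684) + (0)
Last nonzero remainder: 1764s^2 − 1764s + 54684. Dividing through by 1764 gives the monic gcd s^2 − s + 31.

s^2 − s + 31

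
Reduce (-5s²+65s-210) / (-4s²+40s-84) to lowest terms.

Euclidean algorithm in ℚ[s]:
  -5s²+65s-210 = (5/4)(-4s²+40s-84) + (15s-105)
  -4s²+40s-84 = (-(4/15)s+4/5)(15s-105) + (0)
Last nonzero remainder: 15s-105. Dividing through by 15 gives the monic gcd s-7.
Cancel s-7 from numerator and denominator to get the reduced form.

(5s-30)/(4s-12)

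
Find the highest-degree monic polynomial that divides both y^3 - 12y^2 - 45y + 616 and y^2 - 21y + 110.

y - 11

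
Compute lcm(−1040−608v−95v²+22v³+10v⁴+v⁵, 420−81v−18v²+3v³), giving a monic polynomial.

Apply the Euclidean algorithm:
  v⁵+10v⁴+22v³−95v²−608v−1040 = ((1/3)v²+(16/3)v+145/3)(3v³−18v²−81v+420) + (1067v²+1067v−21340)
  3v³−18v²−81v+420 = ((3/1067)v−21/1067)(1067v²+1067v−21340) + (0)
Last nonzero remainder: 1067v²+1067v−21340. Dividing through by 1067 gives the monic gcd v²+v−20.
Then lcm(f, g) = f·g / gcd(f, g); expanding and making the result monic gives the answer.

7280+3216v+57v²−249v³−48v⁴+3v⁵+v⁶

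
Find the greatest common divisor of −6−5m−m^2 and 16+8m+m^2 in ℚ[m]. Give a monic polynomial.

By polynomial division,
  −m^2−5m−6 = (−1)(m^2+8m+16) + (3m+10)
  m^2+8m+16 = ((1/3)m+14/9)(3m+10) + (4/9)
  3m+10 = ((27/4)m+45/2)(4/9) + (0)
The last nonzero remainder is the constant 4/9, so the polynomials are coprime and gcd = 1.

1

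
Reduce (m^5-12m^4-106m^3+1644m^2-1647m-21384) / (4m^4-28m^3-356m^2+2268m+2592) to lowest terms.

Apply the Euclidean algorithm:
  m^5-12m^4-106m^3+1644m^2-1647m-21384 = ((1/4)m-5/4)(4m^4-28m^3-356m^2+2268m+2592) + (-52m^3+632m^2+540m-18144)
  4m^4-28m^3-356m^2+2268m+2592 = (-(1/13)m-67/169)(-52m^3+632m^2+540m-18144) + (-(10800/169)m^2+(183600/169)m-777600/169)
  -52m^3+632m^2+540m-18144 = ((2197/2700)m+1183/300)(-(10800/169)m^2+(183600/169)m-777600/169) + (0)
Last nonzero remainder: -(10800/169)m^2+(183600/169)m-777600/169. Dividing through by -10800/169 gives the monic gcd m^2-17m+72.
Cancel m^2-17m+72 from numerator and denominator to get the reduced form.

(m^3+5m^2-93m-297)/(4m^2+40m+36)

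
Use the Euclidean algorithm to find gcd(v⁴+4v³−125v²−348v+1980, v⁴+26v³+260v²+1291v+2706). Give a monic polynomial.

v²+17v+66

Apply the Euclidean algorithm:
  v⁴+4v³−125v²−348v+1980 = (v⁴+26v³+260v²+1291v+2706) + (−22v³−385v²−1639v−726)
  v⁴+26v³+260v²+1291v+2706 = (−(1/22)v−17/44)(−22v³−385v²−1639v−726) + ((147/4)v²+(2499/4)v+4851/2)
  −22v³−385v²−1639v−726 = (−(88/147)v−44/147)((147/4)v²+(2499/4)v+4851/2) + (0)
Last nonzero remainder: (147/4)v²+(2499/4)v+4851/2. Dividing through by 147/4 gives the monic gcd v²+17v+66.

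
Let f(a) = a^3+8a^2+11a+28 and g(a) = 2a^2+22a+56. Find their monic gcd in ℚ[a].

Euclidean algorithm in ℚ[a]:
  a^3+8a^2+11a+28 = ((1/2)a-3/2)(2a^2+22a+56) + (16a+112)
  2a^2+22a+56 = ((1/8)a+1/2)(16a+112) + (0)
Last nonzero remainder: 16a+112. Dividing through by 16 gives the monic gcd a+7.

a+7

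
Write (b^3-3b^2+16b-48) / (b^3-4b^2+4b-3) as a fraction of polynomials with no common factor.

(b^2+16)/(b^2-b+1)

Euclidean algorithm in ℚ[b]:
  b^3-3b^2+16b-48 = (b^3-4b^2+4b-3) + (b^2+12b-45)
  b^3-4b^2+4b-3 = (b-16)(b^2+12b-45) + (241b-723)
  b^2+12b-45 = ((1/241)b+15/241)(241b-723) + (0)
Last nonzero remainder: 241b-723. Dividing through by 241 gives the monic gcd b-3.
Cancel b-3 from numerator and denominator to get the reduced form.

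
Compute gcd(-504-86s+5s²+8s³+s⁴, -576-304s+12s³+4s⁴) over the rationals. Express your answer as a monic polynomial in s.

By polynomial division,
  s⁴+8s³+5s²-86s-504 = (1/4)(4s⁴+12s³-304s-576) + (5s³+5s²-10s-360)
  4s⁴+12s³-304s-576 = ((4/5)s+8/5)(5s³+5s²-10s-360) + (0)
Last nonzero remainder: 5s³+5s²-10s-360. Dividing through by 5 gives the monic gcd s³+s²-2s-72.

-72-2s+s²+s³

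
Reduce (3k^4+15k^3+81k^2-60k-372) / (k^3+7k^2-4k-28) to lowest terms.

(3k^2+15k+93)/(k+7)

Euclidean algorithm in ℚ[k]:
  3k^4+15k^3+81k^2-60k-372 = (3k-6)(k^3+7k^2-4k-28) + (135k^2-540)
  k^3+7k^2-4k-28 = ((1/135)k+7/135)(135k^2-540) + (0)
Last nonzero remainder: 135k^2-540. Dividing through by 135 gives the monic gcd k^2-4.
Cancel k^2-4 from numerator and denominator to get the reduced form.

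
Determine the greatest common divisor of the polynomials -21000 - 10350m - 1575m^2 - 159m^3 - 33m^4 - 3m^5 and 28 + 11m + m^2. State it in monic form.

28 + 11m + m^2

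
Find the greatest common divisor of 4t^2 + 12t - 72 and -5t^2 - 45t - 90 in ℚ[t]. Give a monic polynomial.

t + 6

Repeated division with remainder:
  4t^2 + 12t - 72 = (-4/5)(-5t^2 - 45t - 90) + (-24t - 144)
  -5t^2 - 45t - 90 = ((5/24)t + 5/8)(-24t - 144) + (0)
Last nonzero remainder: -24t - 144. Dividing through by -24 gives the monic gcd t + 6.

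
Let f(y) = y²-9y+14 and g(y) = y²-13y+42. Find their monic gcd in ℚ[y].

Euclidean algorithm in ℚ[y]:
  y²-9y+14 = (y²-13y+42) + (4y-28)
  y²-13y+42 = ((1/4)y-3/2)(4y-28) + (0)
Last nonzero remainder: 4y-28. Dividing through by 4 gives the monic gcd y-7.

y-7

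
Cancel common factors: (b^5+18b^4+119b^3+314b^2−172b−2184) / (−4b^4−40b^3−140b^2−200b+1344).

(−b^3−13b^2−68b−156)/(4b^2+20b+96)

Euclidean algorithm in ℚ[b]:
  b^5+18b^4+119b^3+314b^2−172b−2184 = (−(1/4)b−2)(−4b^4−40b^3−140b^2−200b+1344) + (4b^3−16b^2−236b+504)
  −4b^4−40b^3−140b^2−200b+1344 = (−b−14)(4b^3−16b^2−236b+504) + (−600b^2−3000b+8400)
  4b^3−16b^2−236b+504 = (−(1/150)b+3/50)(−600b^2−3000b+8400) + (0)
Last nonzero remainder: −600b^2−3000b+8400. Dividing through by −600 gives the monic gcd b^2+5b−14.
Cancel b^2+5b−14 from numerator and denominator to get the reduced form.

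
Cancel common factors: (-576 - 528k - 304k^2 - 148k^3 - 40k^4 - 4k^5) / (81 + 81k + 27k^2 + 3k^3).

(-64 - 16k - 16k^2 - 4k^3)/(9 + 3k)

By polynomial division,
  -4k^5 - 40k^4 - 148k^3 - 304k^2 - 528k - 576 = (-(4/3)k^2 - (4/3)k - 4/3)(3k^3 + 27k^2 + 81k + 81) + (-52k^2 - 312k - 468)
  3k^3 + 27k^2 + 81k + 81 = (-(3/52)k - 9/52)(-52k^2 - 312k - 468) + (0)
Last nonzero remainder: -52k^2 - 312k - 468. Dividing through by -52 gives the monic gcd k^2 + 6k + 9.
Cancel k^2 + 6k + 9 from numerator and denominator to get the reduced form.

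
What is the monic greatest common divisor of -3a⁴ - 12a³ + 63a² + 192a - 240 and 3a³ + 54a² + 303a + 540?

Euclidean algorithm in ℚ[a]:
  -3a⁴ - 12a³ + 63a² + 192a - 240 = (-a + 14)(3a³ + 54a² + 303a + 540) + (-390a² - 3510a - 7800)
  3a³ + 54a² + 303a + 540 = (-(1/130)a - 9/130)(-390a² - 3510a - 7800) + (0)
Last nonzero remainder: -390a² - 3510a - 7800. Dividing through by -390 gives the monic gcd a² + 9a + 20.

a² + 9a + 20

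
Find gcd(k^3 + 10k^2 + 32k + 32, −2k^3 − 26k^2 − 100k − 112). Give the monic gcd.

k^2 + 6k + 8

By polynomial division,
  k^3 + 10k^2 + 32k + 32 = (−1/2)(−2k^3 − 26k^2 − 100k − 112) + (−3k^2 − 18k − 24)
  −2k^3 − 26k^2 − 100k − 112 = ((2/3)k + 14/3)(−3k^2 − 18k − 24) + (0)
Last nonzero remainder: −3k^2 − 18k − 24. Dividing through by −3 gives the monic gcd k^2 + 6k + 8.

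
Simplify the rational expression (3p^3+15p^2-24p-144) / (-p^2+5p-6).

Apply the Euclidean algorithm:
  3p^3+15p^2-24p-144 = (-3p-30)(-p^2+5p-6) + (108p-324)
  -p^2+5p-6 = (-(1/108)p+1/54)(108p-324) + (0)
Last nonzero remainder: 108p-324. Dividing through by 108 gives the monic gcd p-3.
Cancel p-3 from numerator and denominator to get the reduced form.

(-3p^2-24p-48)/(p-2)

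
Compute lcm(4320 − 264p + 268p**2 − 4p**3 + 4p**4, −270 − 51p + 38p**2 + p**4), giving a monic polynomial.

−6480 − 684p + 744p**2 − 127p**3 + 62p**4 − 2p**5 + p**6

Repeated division with remainder:
  4p**4 − 4p**3 + 268p**2 − 264p + 4320 = (4)(p**4 + 38p**2 − 51p − 270) + (−4p**3 + 116p**2 − 60p + 5400)
  p**4 + 38p**2 − 51p − 270 = (−(1/4)p − 29/4)(−4p**3 + 116p**2 − 60p + 5400) + (864p**2 + 864p + 38880)
  −4p**3 + 116p**2 − 60p + 5400 = (−(1/216)p + 5/36)(864p**2 + 864p + 38880) + (0)
Last nonzero remainder: 864p**2 + 864p + 38880. Dividing through by 864 gives the monic gcd p**2 + p + 45.
Then lcm(f, g) = f·g / gcd(f, g); expanding and making the result monic gives the answer.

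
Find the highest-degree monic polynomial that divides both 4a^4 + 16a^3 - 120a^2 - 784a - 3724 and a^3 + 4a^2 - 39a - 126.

a + 7

Apply the Euclidean algorithm:
  4a^4 + 16a^3 - 120a^2 - 784a - 3724 = (4a)(a^3 + 4a^2 - 39a - 126) + (36a^2 - 280a - 3724)
  a^3 + 4a^2 - 39a - 126 = ((1/36)a + 53/162)(36a^2 - 280a - 3724) + ((12640/81)a + 88480/81)
  36a^2 - 280a - 3724 = ((729/3160)a - 10773/3160)((12640/81)a + 88480/81) + (0)
Last nonzero remainder: (12640/81)a + 88480/81. Dividing through by 12640/81 gives the monic gcd a + 7.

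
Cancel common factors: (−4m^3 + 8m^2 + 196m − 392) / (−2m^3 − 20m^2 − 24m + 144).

Repeated division with remainder:
  −4m^3 + 8m^2 + 196m − 392 = (2)(−2m^3 − 20m^2 − 24m + 144) + (48m^2 + 244m − 680)
  −2m^3 − 20m^2 − 24m + 144 = (−(1/24)m − 59/288)(48m^2 + 244m − 680) + (−(169/72)m + 169/36)
  48m^2 + 244m − 680 = (−(3456/169)m − 24480/169)(−(169/72)m + 169/36) + (0)
Last nonzero remainder: −(169/72)m + 169/36. Dividing through by −169/72 gives the monic gcd m − 2.
Cancel m − 2 from numerator and denominator to get the reduced form.

(2m^2 − 98)/(m^2 + 12m + 36)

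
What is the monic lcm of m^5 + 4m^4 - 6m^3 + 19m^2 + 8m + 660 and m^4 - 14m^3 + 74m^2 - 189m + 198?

By polynomial division,
  m^5 + 4m^4 - 6m^3 + 19m^2 + 8m + 660 = (m + 18)(m^4 - 14m^3 + 74m^2 - 189m + 198) + (172m^3 - 1124m^2 + 3212m - 2904)
  m^4 - 14m^3 + 74m^2 - 189m + 198 = ((1/172)m - 321/7396)(172m^3 - 1124m^2 + 3212m - 2904) + ((12096/1849)m^2 - (60480/1849)m + 133056/1849)
  172m^3 - 1124m^2 + 3212m - 2904 = ((79507/3024)m - 20339/504)((12096/1849)m^2 - (60480/1849)m + 133056/1849) + (0)
Last nonzero remainder: (12096/1849)m^2 - (60480/1849)m + 133056/1849. Dividing through by 12096/1849 gives the monic gcd m^2 - 5m + 11.
Then lcm(f, g) = f·g / gcd(f, g); expanding and making the result monic gives the answer.

m^7 - 5m^6 - 24m^5 + 145m^4 - 271m^3 + 930m^2 - 5796m + 11880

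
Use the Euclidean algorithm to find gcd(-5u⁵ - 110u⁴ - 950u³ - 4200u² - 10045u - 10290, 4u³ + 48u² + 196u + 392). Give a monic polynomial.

u³ + 12u² + 49u + 98

Repeated division with remainder:
  -5u⁵ - 110u⁴ - 950u³ - 4200u² - 10045u - 10290 = (-(5/4)u² - (25/2)u - 105/4)(4u³ + 48u² + 196u + 392) + (0)
Last nonzero remainder: 4u³ + 48u² + 196u + 392. Dividing through by 4 gives the monic gcd u³ + 12u² + 49u + 98.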